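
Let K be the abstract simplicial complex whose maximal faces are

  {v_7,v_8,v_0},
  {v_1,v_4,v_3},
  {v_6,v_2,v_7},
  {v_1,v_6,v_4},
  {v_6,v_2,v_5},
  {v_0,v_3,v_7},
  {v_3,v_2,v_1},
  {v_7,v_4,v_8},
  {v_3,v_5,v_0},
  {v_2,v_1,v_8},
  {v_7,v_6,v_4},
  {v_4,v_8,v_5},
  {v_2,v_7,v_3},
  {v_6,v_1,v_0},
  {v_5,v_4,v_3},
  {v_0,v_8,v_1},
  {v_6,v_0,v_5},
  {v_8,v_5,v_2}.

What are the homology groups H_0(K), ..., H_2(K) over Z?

H_0 ≅ Z,  H_1 ≅ Z^2,  H_2 ≅ Z.

We work with the vertex ordering v_0 < v_1 < v_2 < v_3 < v_4 < v_5 < v_6 < v_7 < v_8. The simplices of K, each written with vertices in increasing order, are:

  0-simplices (9): [v_0], [v_1], [v_2], [v_3], [v_4], [v_5], [v_6], [v_7], [v_8]
  1-simplices (27): (27 of them)
  2-simplices (18): (18 of them)

Hence C_0 ≅ Z^9, C_1 ≅ Z^27, C_2 ≅ Z^18.

∂_1: C_1 → C_0 is given by ∂[p,q] = [q] − [p].
The 9×27 boundary matrix has rank 8 and Smith normal form diag(1,1,1,1,1,1,1,1).

∂_2: C_2 → C_1 acts by ∂[p,q,r] = [q,r] − [p,r] + [p,q]. For instance
  ∂[v_2,v_5,v_8] = [v_5,v_8] − [v_2,v_8] + [v_2,v_5],
  ∂[v_0,v_3,v_7] = [v_3,v_7] − [v_0,v_7] + [v_0,v_3].
The resulting 27×18 matrix has rank 17, and its Smith normal form has invariant factors (1,1,1,1,1,1,1,1,1,1,1,1,1,1,1,1,1).

Now H_k = ker ∂_k / im ∂_{k+1}, so:

  H_0: rank C_0 − rank ∂_1 = 9 − 8 = 1, and the invariant factors of ∂_1 are all 1, so H_0 ≅ Z.
  H_1: rank ker ∂_1 − rank ∂_2 = (27 − 8) − 17 = 2, and the invariant factors of ∂_2 are all 1, so H_1 ≅ Z^2.
  H_2: rank ker ∂_2 − rank ∂_3 = (18 − 17) − 0 = 1, and there is no ∂_3, so H_2 ≅ Z.

As a check, the Euler characteristic is 9 − 27 + 18 = 0, which agrees with 1 − 2 + 1 = 0.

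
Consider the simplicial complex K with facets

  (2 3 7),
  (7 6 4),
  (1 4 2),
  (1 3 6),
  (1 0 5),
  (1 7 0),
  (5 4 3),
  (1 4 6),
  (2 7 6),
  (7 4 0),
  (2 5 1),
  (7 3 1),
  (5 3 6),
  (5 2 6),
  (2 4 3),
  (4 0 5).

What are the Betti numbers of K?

We work with the vertex ordering 0 < 1 < 2 < 3 < 4 < 5 < 6 < 7. The simplices of K, each written with vertices in increasing order, are:

  0-simplices (8): [0], [1], [2], [3], [4], [5], [6], [7]
  1-simplices (24): (24 of them)
  2-simplices (16): [0,1,5], [0,1,7], [0,4,5], [0,4,7], [1,2,4], [1,2,5], [1,3,6], [1,3,7], [1,4,6], [2,3,4], [2,3,7], [2,5,6], [2,6,7], [3,4,5], [3,5,6], [4,6,7]

so the chain groups are C_0 ≅ Z^8, C_1 ≅ Z^24, C_2 ≅ Z^16.

∂_1: C_1 → C_0 is given by ∂[p,q] = [q] − [p].
The 8×24 boundary matrix has rank 7 and Smith normal form diag(1,1,1,1,1,1,1).

The boundary map ∂_2: C_2 → C_1 acts by ∂[p,q,r] = [q,r] − [p,r] + [p,q]. For instance
  ∂[2,6,7] = [6,7] − [2,7] + [2,6],
  ∂[0,4,5] = [4,5] − [0,5] + [0,4].
The 24×16 boundary matrix has rank 15 and Smith normal form diag(1,1,1,1,1,1,1,1,1,1,1,1,1,1,1).

Computing H_k = (kernel of ∂_k) / (image of ∂_{k+1}):

  H_0: rank C_0 − rank ∂_1 = 8 − 7 = 1, and the invariant factors of ∂_1 are all 1, so H_0 ≅ Z.
  H_1: rank ker ∂_1 − rank ∂_2 = (24 − 7) − 15 = 2, and the invariant factors of ∂_2 are all 1, so H_1 ≅ Z^2.
  H_2: rank ker ∂_2 − rank ∂_3 = (16 − 15) − 0 = 1, and there is no ∂_3, so H_2 ≅ Z.

Hence the Betti numbers are b_0 = 1, b_1 = 2, b_2 = 1.

b_0 = 1, b_1 = 2, b_2 = 1.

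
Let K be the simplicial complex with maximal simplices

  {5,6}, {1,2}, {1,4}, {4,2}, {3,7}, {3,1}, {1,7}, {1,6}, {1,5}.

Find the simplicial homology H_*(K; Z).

Order the vertices as 1 < 2 < 3 < 4 < 5 < 6 < 7. Listing each simplex with vertices in this order, K has dimension 1 with simplices:

  0-simplices (7): [1], [2], [3], [4], [5], [6], [7]
  1-simplices (9): [1,2], [1,3], [1,4], [1,5], [1,6], [1,7], [2,4], [3,7], [5,6]

Hence C_0 ≅ Z^7, C_1 ≅ Z^9.

The boundary map ∂_1: C_1 → C_0 sends each edge [p,q] (with p < q) to q − p.
The resulting 7×9 matrix has rank 6, and its Smith normal form has invariant factors (1,1,1,1,1,1).

Now H_k = ker ∂_k / im ∂_{k+1}, so:

  H_0: rank C_0 − rank ∂_1 = 7 − 6 = 1, and the invariant factors of ∂_1 are all 1, so H_0 ≅ Z.
  H_1: rank ker ∂_1 − rank ∂_2 = (9 − 6) − 0 = 3, and there is no ∂_2, so H_1 ≅ Z^3.

H_0 = Z,  H_1 = Z^3.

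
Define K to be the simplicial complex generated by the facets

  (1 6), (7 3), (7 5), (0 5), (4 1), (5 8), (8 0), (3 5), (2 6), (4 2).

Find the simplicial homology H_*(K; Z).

Fix the vertex order 0 < 1 < 2 < 3 < 4 < 5 < 6 < 7 < 8 and write every simplex with vertices in increasing order. Then dim K = 1 and the simplices of K are:

  0-simplices (9): [0], [1], [2], [3], [4], [5], [6], [7], [8]
  1-simplices (10): [0,5], [0,8], [1,4], [1,6], [2,4], [2,6], [3,5], [3,7], [5,7], [5,8]

so the chain groups are C_0 ≅ Z^9, C_1 ≅ Z^10.

∂_1: C_1 → C_0 sends each edge [p,q] (with p < q) to q − p. For instance
  ∂[2,4] = [4] − [2].
This gives a 9×10 integer matrix of rank 7; reducing to Smith normal form yields diagonal entries (1,1,1,1,1,1,1).

Computing H_k = (kernel of ∂_k) / (image of ∂_{k+1}):

  H_0: rank C_0 − rank ∂_1 = 9 − 7 = 2, and the invariant factors of ∂_1 are all 1, so H_0 = Z^2.
  H_1: rank ker ∂_1 − rank ∂_2 = (10 − 7) − 0 = 3, and there is no ∂_2, so H_1 = Z^3.

H_0 ≅ Z^2,  H_1 ≅ Z^3.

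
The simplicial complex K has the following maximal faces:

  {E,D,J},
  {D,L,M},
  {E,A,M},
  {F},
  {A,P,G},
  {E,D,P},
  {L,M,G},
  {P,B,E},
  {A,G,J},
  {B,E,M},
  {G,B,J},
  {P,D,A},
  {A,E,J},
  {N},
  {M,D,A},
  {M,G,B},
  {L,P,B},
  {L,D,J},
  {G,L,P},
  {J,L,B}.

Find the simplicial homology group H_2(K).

We work with the vertex ordering A < B < D < E < F < G < J < L < M < N < P. The simplices of K, each written with vertices in increasing order, are:

  0-simplices (11): A, B, D, E, F, G, J, L, M, N, P
  1-simplices (27): AD, AE, AG, AJ, AM, AP, BE, BG, BJ, BL, BM, BP, DE, DJ, DL, DM, DP, EJ, EM, EP, GJ, GL, GM, GP, JL, LM, LP
  2-simplices (18): ADM, ADP, AEJ, AEM, AGJ, AGP, BEM, BEP, BGJ, BGM, BJL, BLP, DEJ, DEP, DJL, DLM, GLM, GLP

Hence C_0 ≅ Z^11, C_1 ≅ Z^27, C_2 ≅ Z^18.

The boundary map ∂_1: C_1 → C_0 sends each edge [p,q] (with p < q) to q − p.
The 11×27 boundary matrix has rank 8 and Smith normal form diag(1,1,1,1,1,1,1,1).

∂_2: C_2 → C_1 maps a triangle to the signed sum of its edges. For instance
  ∂BEM = EM − BM + BE,
  ∂GLM = LM − GM + GL.
This gives a 27×18 integer matrix of rank 18; reducing to Smith normal form yields diagonal entries (1,1,1,1,1,1,1,1,1,1,1,1,1,1,1,1,1,2).

Now H_k = ker ∂_k / im ∂_{k+1}, so:

  H_2: rank ker ∂_2 − rank ∂_3 = (18 − 18) − 0 = 0, and there is no ∂_3, so H_2 = 0.

(K is a triangulation of the disjoint union of a set of 2 points and the Klein bottle.)

H_2 = 0.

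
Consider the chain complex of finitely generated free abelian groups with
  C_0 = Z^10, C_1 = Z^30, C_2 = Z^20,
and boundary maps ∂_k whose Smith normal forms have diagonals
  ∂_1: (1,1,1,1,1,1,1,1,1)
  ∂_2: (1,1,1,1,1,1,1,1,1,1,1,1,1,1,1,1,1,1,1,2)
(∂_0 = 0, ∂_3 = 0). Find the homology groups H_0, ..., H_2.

H_0: b_0 = 10 − 0 − 9 = 1; torsion from ∂_1 factors > 1: none. So H_0 = Z.
H_1: b_1 = 30 − 9 − 20 = 1; torsion from ∂_2 factors > 1: [2]. So H_1 = Z × Z/2.
H_2: b_2 = 20 − 20 − 0 = 0; torsion from ∂_3 factors > 1: none. So H_2 = 0.

H_0 = Z,  H_1 = Z × Z/2,  H_2 = 0.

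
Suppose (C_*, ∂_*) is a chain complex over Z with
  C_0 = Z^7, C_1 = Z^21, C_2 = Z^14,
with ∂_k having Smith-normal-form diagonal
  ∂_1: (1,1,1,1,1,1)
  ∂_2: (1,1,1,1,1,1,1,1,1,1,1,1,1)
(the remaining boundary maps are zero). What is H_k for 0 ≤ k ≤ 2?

H_0 ≅ Z,  H_1 ≅ Z^2,  H_2 ≅ Z.

H_0: b_0 = 7 − 0 − 6 = 1; torsion from ∂_1 factors > 1: none. So H_0 ≅ Z.
H_1: b_1 = 21 − 6 − 13 = 2; torsion from ∂_2 factors > 1: none. So H_1 ≅ Z^2.
H_2: b_2 = 14 − 13 − 0 = 1; torsion from ∂_3 factors > 1: none. So H_2 ≅ Z.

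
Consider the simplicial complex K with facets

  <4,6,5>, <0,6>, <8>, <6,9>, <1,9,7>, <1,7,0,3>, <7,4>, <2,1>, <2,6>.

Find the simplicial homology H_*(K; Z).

H_0 ≅ Z^2,  H_1 ≅ Z^3,  H_2 = 0,  H_3 = 0.

We work with the vertex ordering 0 < 1 < 2 < 3 < 4 < 5 < 6 < 7 < 8 < 9. The simplices of K, each written with vertices in increasing order, are:

  0-simplices (10): [0], [1], [2], [3], [4], [5], [6], [7], [8], [9]
  1-simplices (16): [0,1], [0,3], [0,6], [0,7], [1,2], [1,3], [1,7], [1,9], [2,6], [3,7], [4,5], [4,6], [4,7], [5,6], [6,9], [7,9]
  2-simplices (6): [0,1,3], [0,1,7], [0,3,7], [1,3,7], [1,7,9], [4,5,6]
  3-simplices (1): [0,1,3,7]

so the chain groups are C_0 ≅ Z^10, C_1 ≅ Z^16, C_2 ≅ Z^6, C_3 ≅ Z^1.

∂_1: C_1 → C_0 maps an edge to its endpoints' difference, ∂[p,q] = q − p. For instance
  ∂[0,3] = [3] − [0].
This gives a 10×16 integer matrix of rank 8; reducing to Smith normal form yields diagonal entries (1,1,1,1,1,1,1,1).

∂_2: C_2 → C_1 maps a triangle to the signed sum of its edges. For instance
  ∂[0,1,3] = [1,3] − [0,3] + [0,1],
  ∂[1,3,7] = [3,7] − [1,7] + [1,3].
This gives a 16×6 integer matrix of rank 5; reducing to Smith normal form yields diagonal entries (1,1,1,1,1).

∂_3: C_3 → C_2 sends each 3-simplex σ to the alternating sum Σ_i (−1)^i (σ with its i-th vertex removed). For instance
  ∂[0,1,3,7] = [1,3,7] − [0,3,7] + [0,1,7] − [0,1,3].
The resulting 6×1 matrix has rank 1, and its Smith normal form has invariant factors (1).

Now H_k = ker ∂_k / im ∂_{k+1}, so:

  H_0: rank C_0 − rank ∂_1 = 10 − 8 = 2, and the invariant factors of ∂_1 are all 1, so H_0 = Z^2.
  H_1: rank ker ∂_1 − rank ∂_2 = (16 − 8) − 5 = 3, and the invariant factors of ∂_2 are all 1, so H_1 = Z^3.
  H_2: rank ker ∂_2 − rank ∂_3 = (6 − 5) − 1 = 0, and the invariant factors of ∂_3 are all 1, so H_2 = 0.
  H_3: rank ker ∂_3 − rank ∂_4 = (1 − 1) − 0 = 0, and there is no ∂_4, so H_3 = 0.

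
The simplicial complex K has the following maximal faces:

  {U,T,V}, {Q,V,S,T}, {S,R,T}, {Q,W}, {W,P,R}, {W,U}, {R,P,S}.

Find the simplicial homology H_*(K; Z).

We work with the vertex ordering P < Q < R < S < T < U < V < W. The simplices of K, each written with vertices in increasing order, are:

  0-simplices (8): P, Q, R, S, T, U, V, W
  1-simplices (16): PR, PS, PW, QS, QT, QV, QW, RS, RT, RW, ST, SV, TU, TV, UV, UW
  2-simplices (8): PRS, PRW, QST, QSV, QTV, RST, STV, TUV
  3-simplices (1): QSTV

Hence C_0 ≅ Z^8, C_1 ≅ Z^16, C_2 ≅ Z^8, C_3 ≅ Z^1.

∂_1: C_1 → C_0 is given by ∂[p,q] = [q] − [p]. For instance
  ∂QS = S − Q.
This gives a 8×16 integer matrix of rank 7; reducing to Smith normal form yields diagonal entries (1,1,1,1,1,1,1).

Boundary ∂_2: C_2 → C_1 sends each 2-simplex [p,q,r] to [q,r] − [p,r] + [p,q]. For instance
  ∂PRS = RS − PS + PR,
  ∂QST = ST − QT + QS.
The 16×8 boundary matrix has rank 7 and Smith normal form diag(1,1,1,1,1,1,1).

Boundary ∂_3: C_3 → C_2 sends each 3-simplex σ to the alternating sum Σ_i (−1)^i (σ with its i-th vertex removed). For instance
  ∂QSTV = STV − QTV + QSV − QST.
As a 8×1 matrix over Z this has rank 1, with invariant factors (1).

Now H_k = ker ∂_k / im ∂_{k+1}, so:

  H_0: rank C_0 − rank ∂_1 = 8 − 7 = 1, and the invariant factors of ∂_1 are all 1, so H_0 ≅ Z.
  H_1: rank ker ∂_1 − rank ∂_2 = (16 − 7) − 7 = 2, and the invariant factors of ∂_2 are all 1, so H_1 ≅ Z^2.
  H_2: rank ker ∂_2 − rank ∂_3 = (8 − 7) − 1 = 0, and the invariant factors of ∂_3 are all 1, so H_2 ≅ 0.
  H_3: rank ker ∂_3 − rank ∂_4 = (1 − 1) − 0 = 0, and there is no ∂_4, so H_3 ≅ 0.

H_0 = Z,  H_1 = Z^2,  H_2 = 0,  H_3 = 0.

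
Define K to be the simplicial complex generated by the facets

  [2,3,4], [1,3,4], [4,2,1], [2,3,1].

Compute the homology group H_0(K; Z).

We work with the vertex ordering 1 < 2 < 3 < 4. The simplices of K, each written with vertices in increasing order, are:

  0-simplices (4): [1], [2], [3], [4]
  1-simplices (6): [1,2], [1,3], [1,4], [2,3], [2,4], [3,4]
  2-simplices (4): [1,2,3], [1,2,4], [1,3,4], [2,3,4]

so the chain groups are C_0 ≅ Z^4, C_1 ≅ Z^6, C_2 ≅ Z^4.

∂_1: C_1 → C_0 sends each edge [p,q] (with p < q) to q − p.
The 4×6 boundary matrix has rank 3 and Smith normal form diag(1,1,1).

The boundary map ∂_2: C_2 → C_1 acts by ∂[p,q,r] = [q,r] − [p,r] + [p,q]. For instance
  ∂[1,3,4] = [3,4] − [1,4] + [1,3],
  ∂[2,3,4] = [3,4] − [2,4] + [2,3].
The resulting 6×4 matrix has rank 3, and its Smith normal form has invariant factors (1,1,1).

Now H_k = ker ∂_k / im ∂_{k+1}, so:

  H_0: rank C_0 − rank ∂_1 = 4 − 3 = 1, and the invariant factors of ∂_1 are all 1, so H_0 ≅ Z.

H_0 = Z.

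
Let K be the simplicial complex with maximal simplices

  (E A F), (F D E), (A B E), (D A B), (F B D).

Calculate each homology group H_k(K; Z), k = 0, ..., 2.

Order the vertices as A < B < D < E < F. Listing each simplex with vertices in this order, K has dimension 2 with simplices:

  0-simplices (5): A, B, D, E, F
  1-simplices (10): AB, AD, AE, AF, BD, BE, BF, DE, DF, EF
  2-simplices (5): ABD, ABE, AEF, BDF, DEF

so the chain groups are C_0 ≅ Z^5, C_1 ≅ Z^10, C_2 ≅ Z^5.

∂_1: C_1 → C_0 is given by ∂[p,q] = [q] − [p]. For instance
  ∂BE = E − B.
The 5×10 boundary matrix has rank 4 and Smith normal form diag(1,1,1,1).

The boundary map ∂_2: C_2 → C_1 acts by ∂[p,q,r] = [q,r] − [p,r] + [p,q]. For instance
  ∂DEF = EF − DF + DE,
  ∂ABD = BD − AD + AB.
This gives a 10×5 integer matrix of rank 5; reducing to Smith normal form yields diagonal entries (1,1,1,1,1).

From H_k ≅ ker(∂_k) / im(∂_{k+1}) we obtain:

  H_0: rank C_0 − rank ∂_1 = 5 − 4 = 1, and the invariant factors of ∂_1 are all 1, so H_0 ≅ Z.
  H_1: rank ker ∂_1 − rank ∂_2 = (10 − 4) − 5 = 1, and the invariant factors of ∂_2 are all 1, so H_1 ≅ Z.
  H_2: rank ker ∂_2 − rank ∂_3 = (5 − 5) − 0 = 0, and there is no ∂_3, so H_2 ≅ 0.

H_0 = Z,  H_1 = Z,  H_2 = 0.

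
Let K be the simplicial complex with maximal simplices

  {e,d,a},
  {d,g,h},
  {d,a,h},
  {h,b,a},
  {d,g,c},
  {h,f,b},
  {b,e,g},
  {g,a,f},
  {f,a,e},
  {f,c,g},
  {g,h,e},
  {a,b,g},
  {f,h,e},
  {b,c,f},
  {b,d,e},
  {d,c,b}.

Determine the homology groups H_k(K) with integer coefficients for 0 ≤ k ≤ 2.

H_0 ≅ Z,  H_1 ≅ Z^2,  H_2 ≅ Z.

Take the total order a < b < c < d < e < f < g < h on the vertex set. Then K (dimension 2) consists of the simplices:

  0-simplices (8): a, b, c, d, e, f, g, h
  1-simplices (24): ab, ad, ae, af, ag, ah, bc, bd, be, bf, bg, bh, cd, cf, cg, de, dg, dh, ef, eg, eh, fg, fh, gh
  2-simplices (16): abg, abh, ade, adh, aef, afg, bcd, bcf, bde, beg, bfh, cdg, cfg, dgh, efh, egh

so the chain groups are C_0 ≅ Z^8, C_1 ≅ Z^24, C_2 ≅ Z^16.

The boundary map ∂_1: C_1 → C_0 sends each edge [p,q] (with p < q) to q − p.
As a 8×24 matrix over Z this has rank 7, with invariant factors (1,1,1,1,1,1,1).

The boundary map ∂_2: C_2 → C_1 maps a triangle to the signed sum of its edges. For instance
  ∂adh = dh − ah + ad,
  ∂bcd = cd − bd + bc.
The resulting 24×16 matrix has rank 15, and its Smith normal form has invariant factors (1,1,1,1,1,1,1,1,1,1,1,1,1,1,1).

From H_k ≅ ker(∂_k) / im(∂_{k+1}) we obtain:

  H_0: rank C_0 − rank ∂_1 = 8 − 7 = 1, and the invariant factors of ∂_1 are all 1, so H_0 ≅ Z.
  H_1: rank ker ∂_1 − rank ∂_2 = (24 − 7) − 15 = 2, and the invariant factors of ∂_2 are all 1, so H_1 ≅ Z^2.
  H_2: rank ker ∂_2 − rank ∂_3 = (16 − 15) − 0 = 1, and there is no ∂_3, so H_2 ≅ Z.

As a check, the Euler characteristic is 8 − 24 + 16 = 0, which agrees with 1 − 2 + 1 = 0.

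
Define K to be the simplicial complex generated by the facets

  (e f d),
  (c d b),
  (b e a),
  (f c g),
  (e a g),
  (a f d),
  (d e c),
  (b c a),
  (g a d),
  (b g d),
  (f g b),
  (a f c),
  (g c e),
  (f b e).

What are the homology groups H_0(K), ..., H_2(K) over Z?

We work with the vertex ordering a < b < c < d < e < f < g. The simplices of K, each written with vertices in increasing order, are:

  0-simplices (7): a, b, c, d, e, f, g
  1-simplices (21): ab, ac, ad, ae, af, ag, bc, bd, be, bf, bg, cd, ce, cf, cg, de, df, dg, ef, eg, fg
  2-simplices (14): abc, abe, acf, adf, adg, aeg, bcd, bdg, bef, bfg, cde, ceg, cfg, def

so the chain groups are C_0 ≅ Z^7, C_1 ≅ Z^21, C_2 ≅ Z^14.

The boundary map ∂_1: C_1 → C_0 is given by ∂[p,q] = [q] − [p]. For instance
  ∂fg = g − f.
As a 7×21 matrix over Z this has rank 6, with invariant factors (1,1,1,1,1,1).

∂_2: C_2 → C_1 maps a triangle to the signed sum of its edges. For instance
  ∂bcd = cd − bd + bc,
  ∂abc = bc − ac + ab.
This gives a 21×14 integer matrix of rank 13; reducing to Smith normal form yields diagonal entries (1,1,1,1,1,1,1,1,1,1,1,1,1).

From H_k ≅ ker(∂_k) / im(∂_{k+1}) we obtain:

  H_0: rank C_0 − rank ∂_1 = 7 − 6 = 1, and the invariant factors of ∂_1 are all 1, so H_0 ≅ Z.
  H_1: rank ker ∂_1 − rank ∂_2 = (21 − 6) − 13 = 2, and the invariant factors of ∂_2 are all 1, so H_1 ≅ Z^2.
  H_2: rank ker ∂_2 − rank ∂_3 = (14 − 13) − 0 = 1, and there is no ∂_3, so H_2 ≅ Z.

As a check, the Euler characteristic is 7 − 21 + 14 = 0, which agrees with 1 − 2 + 1 = 0.

H_0 = Z,  H_1 = Z^2,  H_2 = Z.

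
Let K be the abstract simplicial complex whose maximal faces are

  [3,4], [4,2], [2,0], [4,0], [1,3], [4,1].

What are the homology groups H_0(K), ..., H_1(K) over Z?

Fix the vertex order 0 < 1 < 2 < 3 < 4 and write every simplex with vertices in increasing order. Then dim K = 1 and the simplices of K are:

  0-simplices (5): [0], [1], [2], [3], [4]
  1-simplices (6): [0,2], [0,4], [1,3], [1,4], [2,4], [3,4]

so the chain groups are C_0 ≅ Z^5, C_1 ≅ Z^6.

Boundary ∂_1: C_1 → C_0 maps an edge to its endpoints' difference, ∂[p,q] = q − p. For instance
  ∂[3,4] = [4] − [3].
This gives a 5×6 integer matrix of rank 4; reducing to Smith normal form yields diagonal entries (1,1,1,1).

From H_k ≅ ker(∂_k) / im(∂_{k+1}) we obtain:

  H_0: rank C_0 − rank ∂_1 = 5 − 4 = 1, and the invariant factors of ∂_1 are all 1, so H_0 ≅ Z.
  H_1: rank ker ∂_1 − rank ∂_2 = (6 − 4) − 0 = 2, and there is no ∂_2, so H_1 ≅ Z^2.

As a check, the Euler characteristic is 5 − 6 = -1, which agrees with 1 − 2 = -1.

H_0 ≅ Z,  H_1 ≅ Z^2.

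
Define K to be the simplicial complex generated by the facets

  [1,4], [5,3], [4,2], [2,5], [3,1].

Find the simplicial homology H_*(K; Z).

H_0 = Z,  H_1 = Z.

We work with the vertex ordering 1 < 2 < 3 < 4 < 5. The simplices of K, each written with vertices in increasing order, are:

  0-simplices (5): [1], [2], [3], [4], [5]
  1-simplices (5): [1,3], [1,4], [2,4], [2,5], [3,5]

so the chain groups are C_0 ≅ Z^5, C_1 ≅ Z^5.

The boundary map ∂_1: C_1 → C_0 maps an edge to its endpoints' difference, ∂[p,q] = q − p.
The resulting 5×5 matrix has rank 4, and its Smith normal form has invariant factors (1,1,1,1).

From H_k ≅ ker(∂_k) / im(∂_{k+1}) we obtain:

  H_0: rank C_0 − rank ∂_1 = 5 − 4 = 1, and the invariant factors of ∂_1 are all 1, so H_0 = Z.
  H_1: rank ker ∂_1 − rank ∂_2 = (5 − 4) − 0 = 1, and there is no ∂_2, so H_1 = Z.

As a check, the Euler characteristic is 5 − 5 = 0, which agrees with 1 − 1 = 0.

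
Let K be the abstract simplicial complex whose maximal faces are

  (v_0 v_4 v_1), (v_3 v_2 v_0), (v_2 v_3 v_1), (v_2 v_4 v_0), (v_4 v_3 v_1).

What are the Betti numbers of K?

K has 5 vertices, 10 edges, 5 triangles.
rank ∂_0 = 0, rank ∂_1 = 4 ⇒ b_0 = 5 − 0 − 4 = 1; all invariant factors of ∂_1 are 1 so no torsion. So H_0 = Z.
rank ∂_1 = 4, rank ∂_2 = 5 ⇒ b_1 = 10 − 4 − 5 = 1; all invariant factors of ∂_2 are 1 so no torsion. So H_1 = Z.
rank ∂_2 = 5, rank ∂_3 = 0 ⇒ b_2 = 5 − 5 − 0 = 0. So H_2 = 0.

b_0 = 1, b_1 = 1, b_2 = 0.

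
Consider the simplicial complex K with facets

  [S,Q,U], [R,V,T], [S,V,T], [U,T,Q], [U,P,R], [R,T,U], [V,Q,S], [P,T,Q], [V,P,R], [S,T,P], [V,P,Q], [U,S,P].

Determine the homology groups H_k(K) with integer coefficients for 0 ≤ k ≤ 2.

H_0 = Z,  H_1 = Z/2,  H_2 = 0.

We work with the vertex ordering P < Q < R < S < T < U < V. The simplices of K, each written with vertices in increasing order, are:

  0-simplices (7): P, Q, R, S, T, U, V
  1-simplices (18): PQ, PR, PS, PT, PU, PV, QS, QT, QU, QV, RT, RU, RV, ST, SU, SV, TU, TV
  2-simplices (12): PQT, PQV, PRU, PRV, PST, PSU, QSU, QSV, QTU, RTU, RTV, STV

giving chain groups C_0 ≅ Z^7, C_1 ≅ Z^18, C_2 ≅ Z^12.

The boundary map ∂_1: C_1 → C_0 sends each edge [p,q] (with p < q) to q − p. For instance
  ∂PR = R − P.
As a 7×18 matrix over Z this has rank 6, with invariant factors (1,1,1,1,1,1).

∂_2: C_2 → C_1 maps a triangle to the signed sum of its edges. For instance
  ∂PQV = QV − PV + PQ,
  ∂RTU = TU − RU + RT.
The resulting 18×12 matrix has rank 12, and its Smith normal form has invariant factors (1,1,1,1,1,1,1,1,1,1,1,2).

Computing H_k = (kernel of ∂_k) / (image of ∂_{k+1}):

  H_0: rank C_0 − rank ∂_1 = 7 − 6 = 1, and the invariant factors of ∂_1 are all 1, so H_0 = Z.
  H_1: rank ker ∂_1 − rank ∂_2 = (18 − 6) − 12 = 0, and ∂_2 has invariant factor 2 > 1, so H_1 = Z/2.
  H_2: rank ker ∂_2 − rank ∂_3 = (12 − 12) − 0 = 0, and there is no ∂_3, so H_2 = 0.

As a check, the Euler characteristic is 7 − 18 + 12 = 1, which agrees with 1 − 0 + 0 = 1.
(K is a triangulation of the real projective plane RP^2.)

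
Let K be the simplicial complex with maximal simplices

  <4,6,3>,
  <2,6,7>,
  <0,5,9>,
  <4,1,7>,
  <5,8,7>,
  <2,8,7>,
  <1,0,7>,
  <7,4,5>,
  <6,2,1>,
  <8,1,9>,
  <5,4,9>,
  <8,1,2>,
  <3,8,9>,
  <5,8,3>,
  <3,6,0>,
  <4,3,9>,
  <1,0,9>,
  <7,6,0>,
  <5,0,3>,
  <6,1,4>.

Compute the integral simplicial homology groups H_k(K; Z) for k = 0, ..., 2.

Take the total order 0 < 1 < 2 < 3 < 4 < 5 < 6 < 7 < 8 < 9 on the vertex set. Then K (dimension 2) consists of the simplices:

  0-simplices (10): [0], [1], [2], [3], [4], [5], [6], [7], [8], [9]
  1-simplices (30): (30 of them)
  2-simplices (20): (20 of them)

Hence C_0 ≅ Z^10, C_1 ≅ Z^30, C_2 ≅ Z^20.

The boundary map ∂_1: C_1 → C_0 maps an edge to its endpoints' difference, ∂[p,q] = q − p.
The 10×30 boundary matrix has rank 9 and Smith normal form diag(1,1,1,1,1,1,1,1,1).

Boundary ∂_2: C_2 → C_1 maps a triangle to the signed sum of its edges. For instance
  ∂[0,1,9] = [1,9] − [0,9] + [0,1],
  ∂[1,4,7] = [4,7] − [1,7] + [1,4].
This gives a 30×20 integer matrix of rank 20; reducing to Smith normal form yields diagonal entries (1,1,1,1,1,1,1,1,1,1,1,1,1,1,1,1,1,1,1,2).

Computing H_k = (kernel of ∂_k) / (image of ∂_{k+1}):

  H_0: rank C_0 − rank ∂_1 = 10 − 9 = 1, and the invariant factors of ∂_1 are all 1, so H_0 ≅ Z.
  H_1: rank ker ∂_1 − rank ∂_2 = (30 − 9) − 20 = 1, and ∂_2 has invariant factor 2 > 1, so H_1 ≅ Z ⊕ Z/2.
  H_2: rank ker ∂_2 − rank ∂_3 = (20 − 20) − 0 = 0, and there is no ∂_3, so H_2 ≅ 0.

H_0 = Z,  H_1 = Z ⊕ Z/2,  H_2 = 0.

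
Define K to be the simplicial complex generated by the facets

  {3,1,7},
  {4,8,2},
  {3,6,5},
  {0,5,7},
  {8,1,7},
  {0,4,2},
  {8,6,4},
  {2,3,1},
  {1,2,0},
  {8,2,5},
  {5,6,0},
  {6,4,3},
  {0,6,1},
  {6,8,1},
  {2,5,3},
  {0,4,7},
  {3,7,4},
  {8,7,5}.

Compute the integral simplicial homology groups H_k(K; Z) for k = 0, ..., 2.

H_0 ≅ Z,  H_1 ≅ Z^2,  H_2 ≅ Z.

We work with the vertex ordering 0 < 1 < 2 < 3 < 4 < 5 < 6 < 7 < 8. The simplices of K, each written with vertices in increasing order, are:

  0-simplices (9): [0], [1], [2], [3], [4], [5], [6], [7], [8]
  1-simplices (27): (27 of them)
  2-simplices (18): [0,1,2], [0,1,6], [0,2,4], [0,4,7], [0,5,6], [0,5,7], [1,2,3], [1,3,7], [1,6,8], [1,7,8], [2,3,5], [2,4,8], [2,5,8], [3,4,6], [3,4,7], [3,5,6], [4,6,8], [5,7,8]

Hence C_0 ≅ Z^9, C_1 ≅ Z^27, C_2 ≅ Z^18.

The boundary map ∂_1: C_1 → C_0 is given by ∂[p,q] = [q] − [p].
This gives a 9×27 integer matrix of rank 8; reducing to Smith normal form yields diagonal entries (1,1,1,1,1,1,1,1).

The boundary map ∂_2: C_2 → C_1 sends each 2-simplex [p,q,r] to [q,r] − [p,r] + [p,q]. For instance
  ∂[0,5,7] = [5,7] − [0,7] + [0,5],
  ∂[0,4,7] = [4,7] − [0,7] + [0,4].
The 27×18 boundary matrix has rank 17 and Smith normal form diag(1,1,1,1,1,1,1,1,1,1,1,1,1,1,1,1,1).

Computing H_k = (kernel of ∂_k) / (image of ∂_{k+1}):

  H_0: rank C_0 − rank ∂_1 = 9 − 8 = 1, and the invariant factors of ∂_1 are all 1, so H_0 = Z.
  H_1: rank ker ∂_1 − rank ∂_2 = (27 − 8) − 17 = 2, and the invariant factors of ∂_2 are all 1, so H_1 = Z^2.
  H_2: rank ker ∂_2 − rank ∂_3 = (18 − 17) − 0 = 1, and there is no ∂_3, so H_2 = Z.

As a check, the Euler characteristic is 9 − 27 + 18 = 0, which agrees with 1 − 2 + 1 = 0.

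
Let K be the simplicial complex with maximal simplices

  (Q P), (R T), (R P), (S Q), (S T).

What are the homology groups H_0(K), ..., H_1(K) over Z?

H_0 ≅ Z,  H_1 ≅ Z.

Fix the vertex order P < Q < R < S < T and write every simplex with vertices in increasing order. Then dim K = 1 and the simplices of K are:

  0-simplices (5): P, Q, R, S, T
  1-simplices (5): PQ, PR, QS, RT, ST

so the chain groups are C_0 ≅ Z^5, C_1 ≅ Z^5.

Boundary ∂_1: C_1 → C_0 sends each edge [p,q] (with p < q) to q − p.
As a 5×5 matrix over Z this has rank 4, with invariant factors (1,1,1,1).

From H_k ≅ ker(∂_k) / im(∂_{k+1}) we obtain:

  H_0: rank C_0 − rank ∂_1 = 5 − 4 = 1, and the invariant factors of ∂_1 are all 1, so H_0 = Z.
  H_1: rank ker ∂_1 − rank ∂_2 = (5 − 4) − 0 = 1, and there is no ∂_2, so H_1 = Z.

As a check, the Euler characteristic is 5 − 5 = 0, which agrees with 1 − 1 = 0.
(K is a triangulation of the circle S^1.)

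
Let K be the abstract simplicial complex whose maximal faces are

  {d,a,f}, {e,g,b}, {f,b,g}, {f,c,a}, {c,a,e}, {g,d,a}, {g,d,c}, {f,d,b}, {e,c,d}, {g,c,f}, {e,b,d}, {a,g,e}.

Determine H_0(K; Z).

Take the total order a < b < c < d < e < f < g on the vertex set. Then K (dimension 2) consists of the simplices:

  0-simplices (7): a, b, c, d, e, f, g
  1-simplices (18): ac, ad, ae, af, ag, bd, be, bf, bg, cd, ce, cf, cg, de, df, dg, eg, fg
  2-simplices (12): ace, acf, adf, adg, aeg, bde, bdf, beg, bfg, cde, cdg, cfg

giving chain groups C_0 ≅ Z^7, C_1 ≅ Z^18, C_2 ≅ Z^12.

∂_1: C_1 → C_0 sends each edge [p,q] (with p < q) to q − p.
The 7×18 boundary matrix has rank 6 and Smith normal form diag(1,1,1,1,1,1).

∂_2: C_2 → C_1 maps a triangle to the signed sum of its edges. For instance
  ∂acf = cf − af + ac,
  ∂ace = ce − ae + ac.
This gives a 18×12 integer matrix of rank 12; reducing to Smith normal form yields diagonal entries (1,1,1,1,1,1,1,1,1,1,1,2).

From H_k ≅ ker(∂_k) / im(∂_{k+1}) we obtain:

  H_0: rank C_0 − rank ∂_1 = 7 − 6 = 1, and the invariant factors of ∂_1 are all 1, so H_0 = Z.

H_0 ≅ Z.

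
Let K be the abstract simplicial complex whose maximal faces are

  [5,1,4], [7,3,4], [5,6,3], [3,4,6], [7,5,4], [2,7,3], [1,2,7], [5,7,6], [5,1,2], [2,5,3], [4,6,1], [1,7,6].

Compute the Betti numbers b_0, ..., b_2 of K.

b_0 = 1, b_1 = 0, b_2 = 0.

Take the total order 1 < 2 < 3 < 4 < 5 < 6 < 7 on the vertex set. Then K (dimension 2) consists of the simplices:

  0-simplices (7): [1], [2], [3], [4], [5], [6], [7]
  1-simplices (18): [1,2], [1,4], [1,5], [1,6], [1,7], [2,3], [2,5], [2,7], [3,4], [3,5], [3,6], [3,7], [4,5], [4,6], [4,7], [5,6], [5,7], [6,7]
  2-simplices (12): [1,2,5], [1,2,7], [1,4,5], [1,4,6], [1,6,7], [2,3,5], [2,3,7], [3,4,6], [3,4,7], [3,5,6], [4,5,7], [5,6,7]

so the chain groups are C_0 ≅ Z^7, C_1 ≅ Z^18, C_2 ≅ Z^12.

Boundary ∂_1: C_1 → C_0 is given by ∂[p,q] = [q] − [p]. For instance
  ∂[3,6] = [6] − [3].
The 7×18 boundary matrix has rank 6 and Smith normal form diag(1,1,1,1,1,1).

The boundary map ∂_2: C_2 → C_1 sends each 2-simplex [p,q,r] to [q,r] − [p,r] + [p,q]. For instance
  ∂[1,2,5] = [2,5] − [1,5] + [1,2],
  ∂[1,4,5] = [4,5] − [1,5] + [1,4].
As a 18×12 matrix over Z this has rank 12, with invariant factors (1,1,1,1,1,1,1,1,1,1,1,2).

From H_k ≅ ker(∂_k) / im(∂_{k+1}) we obtain:

  H_0: rank C_0 − rank ∂_1 = 7 − 6 = 1, and the invariant factors of ∂_1 are all 1, so H_0 = Z.
  H_1: rank ker ∂_1 − rank ∂_2 = (18 − 6) − 12 = 0, and ∂_2 has invariant factor 2 > 1, so H_1 = Z/2.
  H_2: rank ker ∂_2 − rank ∂_3 = (12 − 12) − 0 = 0, and there is no ∂_3, so H_2 = 0.

(K is a triangulation of the real projective plane RP^2.)

Hence the Betti numbers are b_0 = 1, b_1 = 0, b_2 = 0.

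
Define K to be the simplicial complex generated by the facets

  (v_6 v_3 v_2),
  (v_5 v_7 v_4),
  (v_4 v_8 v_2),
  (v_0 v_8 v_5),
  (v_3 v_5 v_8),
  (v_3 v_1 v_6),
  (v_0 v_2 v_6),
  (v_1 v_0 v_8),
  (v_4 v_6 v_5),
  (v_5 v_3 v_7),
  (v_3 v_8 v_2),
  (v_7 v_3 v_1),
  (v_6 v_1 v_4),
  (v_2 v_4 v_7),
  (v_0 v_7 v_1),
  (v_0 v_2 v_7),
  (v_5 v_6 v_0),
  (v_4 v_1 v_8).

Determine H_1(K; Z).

H_1 ≅ Z^2.

Fix the vertex order v_0 < v_1 < v_2 < v_3 < v_4 < v_5 < v_6 < v_7 < v_8 and write every simplex with vertices in increasing order. Then dim K = 2 and the simplices of K are:

  0-simplices (9): [v_0], [v_1], [v_2], [v_3], [v_4], [v_5], [v_6], [v_7], [v_8]
  1-simplices (27): (27 of them)
  2-simplices (18): (18 of them)

giving chain groups C_0 ≅ Z^9, C_1 ≅ Z^27, C_2 ≅ Z^18.

The boundary map ∂_1: C_1 → C_0 is given by ∂[p,q] = [q] − [p].
As a 9×27 matrix over Z this has rank 8, with invariant factors (1,1,1,1,1,1,1,1).

∂_2: C_2 → C_1 acts by ∂[p,q,r] = [q,r] − [p,r] + [p,q]. For instance
  ∂[v_1,v_4,v_8] = [v_4,v_8] − [v_1,v_8] + [v_1,v_4],
  ∂[v_0,v_1,v_8] = [v_1,v_8] − [v_0,v_8] + [v_0,v_1].
The 27×18 boundary matrix has rank 17 and Smith normal form diag(1,1,1,1,1,1,1,1,1,1,1,1,1,1,1,1,1).

Now H_k = ker ∂_k / im ∂_{k+1}, so:

  H_1: rank ker ∂_1 − rank ∂_2 = (27 − 8) − 17 = 2, and the invariant factors of ∂_2 are all 1, so H_1 ≅ Z^2.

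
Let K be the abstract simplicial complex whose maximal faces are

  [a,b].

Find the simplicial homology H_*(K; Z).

H_0 = Z,  H_1 = 0.

Order the vertices as a < b. Listing each simplex with vertices in this order, K has dimension 1 with simplices:

  0-simplices (2): a, b
  1-simplices (1): ab

giving chain groups C_0 ≅ Z^2, C_1 ≅ Z^1.

Boundary ∂_1: C_1 → C_0 maps an edge to its endpoints' difference, ∂[p,q] = q − p.
This gives a 2×1 integer matrix of rank 1; reducing to Smith normal form yields diagonal entries (1).

Reading off H_k = ker ∂_k / im ∂_{k+1}:

  H_0: rank C_0 − rank ∂_1 = 2 − 1 = 1, and the invariant factors of ∂_1 are all 1, so H_0 ≅ Z.
  H_1: rank ker ∂_1 − rank ∂_2 = (1 − 1) − 0 = 0, and there is no ∂_2, so H_1 ≅ 0.

As a check, the Euler characteristic is 2 − 1 = 1, which agrees with 1 − 0 = 1.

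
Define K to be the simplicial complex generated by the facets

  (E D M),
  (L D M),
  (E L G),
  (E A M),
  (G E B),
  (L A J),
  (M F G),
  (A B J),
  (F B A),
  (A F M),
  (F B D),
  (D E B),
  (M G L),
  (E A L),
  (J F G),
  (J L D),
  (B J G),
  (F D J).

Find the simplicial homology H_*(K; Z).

K has 9 vertices, 27 edges, 18 triangles.
rank ∂_0 = 0, rank ∂_1 = 8 ⇒ b_0 = 9 − 0 − 8 = 1; all invariant factors of ∂_1 are 1 so no torsion. So H_0 ≅ Z.
rank ∂_1 = 8, rank ∂_2 = 18 ⇒ b_1 = 27 − 8 − 18 = 1; ∂_2 has invariant factor(s) [2] giving torsion. So H_1 ≅ Z ⊕ Z/2.
rank ∂_2 = 18, rank ∂_3 = 0 ⇒ b_2 = 18 − 18 − 0 = 0. So H_2 ≅ 0.

H_0 = Z,  H_1 = Z ⊕ Z/2,  H_2 = 0.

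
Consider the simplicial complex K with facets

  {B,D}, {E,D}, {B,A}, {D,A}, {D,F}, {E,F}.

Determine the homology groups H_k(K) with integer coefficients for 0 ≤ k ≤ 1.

Take the total order A < B < D < E < F on the vertex set. Then K (dimension 1) consists of the simplices:

  0-simplices (5): A, B, D, E, F
  1-simplices (6): AB, AD, BD, DE, DF, EF

giving chain groups C_0 ≅ Z^5, C_1 ≅ Z^6.

The boundary map ∂_1: C_1 → C_0 maps an edge to its endpoints' difference, ∂[p,q] = q − p.
This gives a 5×6 integer matrix of rank 4; reducing to Smith normal form yields diagonal entries (1,1,1,1).

Now H_k = ker ∂_k / im ∂_{k+1}, so:

  H_0: rank C_0 − rank ∂_1 = 5 − 4 = 1, and the invariant factors of ∂_1 are all 1, so H_0 = Z.
  H_1: rank ker ∂_1 − rank ∂_2 = (6 − 4) − 0 = 2, and there is no ∂_2, so H_1 = Z^2.

As a check, the Euler characteristic is 5 − 6 = -1, which agrees with 1 − 2 = -1.

H_0 = Z,  H_1 = Z^2.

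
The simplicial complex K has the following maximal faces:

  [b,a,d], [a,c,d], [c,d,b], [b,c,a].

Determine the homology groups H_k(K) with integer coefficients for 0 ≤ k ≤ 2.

Order the vertices as a < b < c < d. Listing each simplex with vertices in this order, K has dimension 2 with simplices:

  0-simplices (4): a, b, c, d
  1-simplices (6): ab, ac, ad, bc, bd, cd
  2-simplices (4): abc, abd, acd, bcd

giving chain groups C_0 ≅ Z^4, C_1 ≅ Z^6, C_2 ≅ Z^4.

∂_1: C_1 → C_0 is given by ∂[p,q] = [q] − [p]. For instance
  ∂bd = d − b.
As a 4×6 matrix over Z this has rank 3, with invariant factors (1,1,1).

Boundary ∂_2: C_2 → C_1 sends each 2-simplex [p,q,r] to [q,r] − [p,r] + [p,q]. For instance
  ∂bcd = cd − bd + bc,
  ∂abd = bd − ad + ab.
The 6×4 boundary matrix has rank 3 and Smith normal form diag(1,1,1).

From H_k ≅ ker(∂_k) / im(∂_{k+1}) we obtain:

  H_0: rank C_0 − rank ∂_1 = 4 − 3 = 1, and the invariant factors of ∂_1 are all 1, so H_0 = Z.
  H_1: rank ker ∂_1 − rank ∂_2 = (6 − 3) − 3 = 0, and the invariant factors of ∂_2 are all 1, so H_1 = 0.
  H_2: rank ker ∂_2 − rank ∂_3 = (4 − 3) − 0 = 1, and there is no ∂_3, so H_2 = Z.

As a check, the Euler characteristic is 4 − 6 + 4 = 2, which agrees with 1 − 0 + 1 = 2.

H_0 ≅ Z,  H_1 = 0,  H_2 ≅ Z.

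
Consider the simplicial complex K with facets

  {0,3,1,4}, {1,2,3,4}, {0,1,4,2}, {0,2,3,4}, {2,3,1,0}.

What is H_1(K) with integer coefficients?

H_1 ≅ 0.

K has 5 vertices, 10 edges, 10 triangles, 5 3-simplices.
rank ∂_1 = 4, rank ∂_2 = 6 ⇒ b_1 = 10 − 4 − 6 = 0; all invariant factors of ∂_2 are 1 so no torsion. So H_1 ≅ 0.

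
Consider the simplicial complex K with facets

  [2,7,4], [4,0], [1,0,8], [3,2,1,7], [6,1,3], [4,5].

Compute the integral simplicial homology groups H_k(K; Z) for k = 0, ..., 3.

Fix the vertex order 0 < 1 < 2 < 3 < 4 < 5 < 6 < 7 < 8 and write every simplex with vertices in increasing order. Then dim K = 3 and the simplices of K are:

  0-simplices (9): [0], [1], [2], [3], [4], [5], [6], [7], [8]
  1-simplices (15): [0,1], [0,4], [0,8], [1,2], [1,3], [1,6], [1,7], [1,8], [2,3], [2,4], [2,7], [3,6], [3,7], [4,5], [4,7]
  2-simplices (7): [0,1,8], [1,2,3], [1,2,7], [1,3,6], [1,3,7], [2,3,7], [2,4,7]
  3-simplices (1): [1,2,3,7]

so the chain groups are C_0 ≅ Z^9, C_1 ≅ Z^15, C_2 ≅ Z^7, C_3 ≅ Z^1.

Boundary ∂_1: C_1 → C_0 is given by ∂[p,q] = [q] − [p].
As a 9×15 matrix over Z this has rank 8, with invariant factors (1,1,1,1,1,1,1,1).

Boundary ∂_2: C_2 → C_1 maps a triangle to the signed sum of its edges. For instance
  ∂[1,2,7] = [2,7] − [1,7] + [1,2],
  ∂[2,4,7] = [4,7] − [2,7] + [2,4].
The resulting 15×7 matrix has rank 6, and its Smith normal form has invariant factors (1,1,1,1,1,1).

∂_3: C_3 → C_2 sends each 3-simplex σ to the alternating sum Σ_i (−1)^i (σ with its i-th vertex removed). For instance
  ∂[1,2,3,7] = [2,3,7] − [1,3,7] + [1,2,7] − [1,2,3].
As a 7×1 matrix over Z this has rank 1, with invariant factors (1).

Reading off H_k = ker ∂_k / im ∂_{k+1}:

  H_0: rank C_0 − rank ∂_1 = 9 − 8 = 1, and the invariant factors of ∂_1 are all 1, so H_0 ≅ Z.
  H_1: rank ker ∂_1 − rank ∂_2 = (15 − 8) − 6 = 1, and the invariant factors of ∂_2 are all 1, so H_1 ≅ Z.
  H_2: rank ker ∂_2 − rank ∂_3 = (7 − 6) − 1 = 0, and the invariant factors of ∂_3 are all 1, so H_2 ≅ 0.
  H_3: rank ker ∂_3 − rank ∂_4 = (1 − 1) − 0 = 0, and there is no ∂_4, so H_3 ≅ 0.

H_0 = Z,  H_1 = Z,  H_2 = 0,  H_3 = 0.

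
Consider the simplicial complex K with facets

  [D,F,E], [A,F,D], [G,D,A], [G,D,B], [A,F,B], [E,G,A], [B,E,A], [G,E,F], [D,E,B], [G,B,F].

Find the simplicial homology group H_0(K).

Order the vertices as A < B < D < E < F < G. Listing each simplex with vertices in this order, K has dimension 2 with simplices:

  0-simplices (6): A, B, D, E, F, G
  1-simplices (15): AB, AD, AE, AF, AG, BD, BE, BF, BG, DE, DF, DG, EF, EG, FG
  2-simplices (10): ABE, ABF, ADF, ADG, AEG, BDE, BDG, BFG, DEF, EFG

giving chain groups C_0 ≅ Z^6, C_1 ≅ Z^15, C_2 ≅ Z^10.

The boundary map ∂_1: C_1 → C_0 is given by ∂[p,q] = [q] − [p].
This gives a 6×15 integer matrix of rank 5; reducing to Smith normal form yields diagonal entries (1,1,1,1,1).

∂_2: C_2 → C_1 maps a triangle to the signed sum of its edges. For instance
  ∂EFG = FG − EG + EF,
  ∂BFG = FG − BG + BF.
The resulting 15×10 matrix has rank 10, and its Smith normal form has invariant factors (1,1,1,1,1,1,1,1,1,2).

From H_k ≅ ker(∂_k) / im(∂_{k+1}) we obtain:

  H_0: rank C_0 − rank ∂_1 = 6 − 5 = 1, and the invariant factors of ∂_1 are all 1, so H_0 = Z.

H_0 = Z.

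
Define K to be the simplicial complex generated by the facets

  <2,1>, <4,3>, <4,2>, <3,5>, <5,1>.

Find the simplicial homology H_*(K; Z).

Take the total order 1 < 2 < 3 < 4 < 5 on the vertex set. Then K (dimension 1) consists of the simplices:

  0-simplices (5): [1], [2], [3], [4], [5]
  1-simplices (5): [1,2], [1,5], [2,4], [3,4], [3,5]

giving chain groups C_0 ≅ Z^5, C_1 ≅ Z^5.

The boundary map ∂_1: C_1 → C_0 maps an edge to its endpoints' difference, ∂[p,q] = q − p. For instance
  ∂[1,5] = [5] − [1].
The resulting 5×5 matrix has rank 4, and its Smith normal form has invariant factors (1,1,1,1).

Computing H_k = (kernel of ∂_k) / (image of ∂_{k+1}):

  H_0: rank C_0 − rank ∂_1 = 5 − 4 = 1, and the invariant factors of ∂_1 are all 1, so H_0 ≅ Z.
  H_1: rank ker ∂_1 − rank ∂_2 = (5 − 4) − 0 = 1, and there is no ∂_2, so H_1 ≅ Z.

H_0 = Z,  H_1 = Z.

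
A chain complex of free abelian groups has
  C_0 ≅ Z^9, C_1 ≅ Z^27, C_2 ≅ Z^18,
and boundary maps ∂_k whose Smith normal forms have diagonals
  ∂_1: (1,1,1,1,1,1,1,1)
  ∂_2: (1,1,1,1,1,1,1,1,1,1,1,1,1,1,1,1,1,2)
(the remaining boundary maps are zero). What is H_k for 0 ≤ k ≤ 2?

H_0: b_0 = 9 − 0 − 8 = 1; torsion from ∂_1 factors > 1: none. So H_0 ≅ Z.
H_1: b_1 = 27 − 8 − 18 = 1; torsion from ∂_2 factors > 1: [2]. So H_1 ≅ Z × Z/2.
H_2: b_2 = 18 − 18 − 0 = 0; torsion from ∂_3 factors > 1: none. So H_2 ≅ 0.

H_0 ≅ Z,  H_1 ≅ Z × Z/2,  H_2 = 0.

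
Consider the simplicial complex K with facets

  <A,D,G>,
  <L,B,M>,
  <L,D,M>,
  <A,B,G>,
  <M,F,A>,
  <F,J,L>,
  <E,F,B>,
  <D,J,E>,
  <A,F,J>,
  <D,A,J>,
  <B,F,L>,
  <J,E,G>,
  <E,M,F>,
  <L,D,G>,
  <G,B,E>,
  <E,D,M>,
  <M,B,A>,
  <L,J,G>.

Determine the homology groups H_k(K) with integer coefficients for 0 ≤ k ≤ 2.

H_0 ≅ Z,  H_1 ≅ Z ⊕ Z/2Z,  H_2 = 0.

Fix the vertex order A < B < D < E < F < G < J < L < M and write every simplex with vertices in increasing order. Then dim K = 2 and the simplices of K are:

  0-simplices (9): A, B, D, E, F, G, J, L, M
  1-simplices (27): AB, AD, AF, AG, AJ, AM, BE, BF, BG, BL, BM, DE, DG, DJ, DL, DM, EF, EG, EJ, EM, FJ, FL, FM, GJ, GL, JL, LM
  2-simplices (18): ABG, ABM, ADG, ADJ, AFJ, AFM, BEF, BEG, BFL, BLM, DEJ, DEM, DGL, DLM, EFM, EGJ, FJL, GJL

so the chain groups are C_0 ≅ Z^9, C_1 ≅ Z^27, C_2 ≅ Z^18.

The boundary map ∂_1: C_1 → C_0 is given by ∂[p,q] = [q] − [p]. For instance
  ∂EJ = J − E.
The resulting 9×27 matrix has rank 8, and its Smith normal form has invariant factors (1,1,1,1,1,1,1,1).

∂_2: C_2 → C_1 maps a triangle to the signed sum of its edges. For instance
  ∂FJL = JL − FL + FJ,
  ∂DEJ = EJ − DJ + DE.
The resulting 27×18 matrix has rank 18, and its Smith normal form has invariant factors (1,1,1,1,1,1,1,1,1,1,1,1,1,1,1,1,1,2).

Reading off H_k = ker ∂_k / im ∂_{k+1}:

  H_0: rank C_0 − rank ∂_1 = 9 − 8 = 1, and the invariant factors of ∂_1 are all 1, so H_0 = Z.
  H_1: rank ker ∂_1 − rank ∂_2 = (27 − 8) − 18 = 1, and ∂_2 has invariant factor 2 > 1, so H_1 = Z ⊕ Z/2Z.
  H_2: rank ker ∂_2 − rank ∂_3 = (18 − 18) − 0 = 0, and there is no ∂_3, so H_2 = 0.

As a check, the Euler characteristic is 9 − 27 + 18 = 0, which agrees with 1 − 1 + 0 = 0.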